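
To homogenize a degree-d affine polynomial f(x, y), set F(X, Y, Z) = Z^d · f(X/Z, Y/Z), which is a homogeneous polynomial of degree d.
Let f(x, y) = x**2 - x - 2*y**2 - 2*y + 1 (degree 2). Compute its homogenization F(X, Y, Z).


F(X, Y, Z) = X**2 - X*Z - 2*Y**2 - 2*Y*Z + Z**2

deg(f) = 2.
Substitute x = X/Z, y = Y/Z into f, then multiply by Z^2.
  monomial 1·x^2·y^0 ↦ 1·X^2·Y^0·Z^0.
  monomial -1·x^1·y^0 ↦ -1·X^1·Y^0·Z^1.
  monomial -2·x^0·y^2 ↦ -2·X^0·Y^2·Z^0.
  monomial -2·x^0·y^1 ↦ -2·X^0·Y^1·Z^1.
  monomial 1·x^0·y^0 ↦ 1·X^0·Y^0·Z^2.
Collecting: F(X, Y, Z) = X**2 - X*Z - 2*Y**2 - 2*Y*Z + Z**2.


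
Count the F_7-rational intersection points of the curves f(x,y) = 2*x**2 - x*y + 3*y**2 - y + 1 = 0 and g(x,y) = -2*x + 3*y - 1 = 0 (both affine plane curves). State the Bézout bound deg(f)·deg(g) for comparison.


Common zeros: ∅; count = 0; Bézout bound = 2.

deg(f) = 2, deg(g) = 1, so Bézout bound = 2.
Scan x ∈ F_7. For each x, list the y ∈ F_7 with f(x, y) ≡ 0 and those with g(x, y) ≡ 0 (mod 7); the common zeros in that column are the intersection.
  x = 0: f ≡ 0 at y ∈ ∅; g ≡ 0 at y ∈ {5}; common: ∅.
  x = 1: f ≡ 0 at y ∈ ∅; g ≡ 0 at y ∈ {1}; common: ∅.
  x = 2: f ≡ 0 at y ∈ ∅; g ≡ 0 at y ∈ {4}; common: ∅.
  x = 3: f ≡ 0 at y ∈ ∅; g ≡ 0 at y ∈ {0}; common: ∅.
  x = 4: f ≡ 0 at y ∈ {2}; g ≡ 0 at y ∈ {3}; common: ∅.
  x = 5: f ≡ 0 at y ∈ ∅; g ≡ 0 at y ∈ {6}; common: ∅.
  x = 6: f ≡ 0 at y ∈ ∅; g ≡ 0 at y ∈ {2}; common: ∅.
Collecting: common zeros = ∅, so the count is 0.
Comparison with the Bézout bound: 0 ≤ 2 = deg(f)·deg(g), as expected for curves with no common component (the affine F_7-count falls short of the bound because intersections may lie at infinity, over extension fields, or carry multiplicity).


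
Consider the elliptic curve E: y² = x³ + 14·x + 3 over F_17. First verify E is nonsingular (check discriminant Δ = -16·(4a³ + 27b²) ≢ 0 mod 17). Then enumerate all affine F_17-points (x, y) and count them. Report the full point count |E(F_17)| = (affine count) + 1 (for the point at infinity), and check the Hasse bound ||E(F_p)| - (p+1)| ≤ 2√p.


Affine points = {(1, 1), (1, 16), (3, 2), (3, 15), (4, 2), (4, 15), (7, 6), (7, 11), (8, 7), (8, 10), (9, 5), (9, 12), (10, 2), (10, 15), (11, 3), (11, 14), (13, 6), (13, 11), (14, 6), (14, 11), (15, 1), (15, 16)}; affine count = 22; |E(F_17)| = 23.

Discriminant check: Δ ∝ 4a³ + 27b² = 4·14³ + 27·3² = 4·2744 + 27·9 ≡ 16 (mod 17). Nonzero ⇒ E is nonsingular.
For each x ∈ F_17, compute rhs = x³ + 14·x + 3 mod 17, then count y ∈ F_17 with y² ≡ rhs.
  x = 0: rhs = 3, matching y values: none (0 points).
  x = 1: rhs = 1, matching y values: 1, 16 (2 points).
  x = 2: rhs = 5, matching y values: none (0 points).
  x = 3: rhs = 4, matching y values: 2, 15 (2 points).
  x = 4: rhs = 4, matching y values: 2, 15 (2 points).
  x = 5: rhs = 11, matching y values: none (0 points).
  x = 6: rhs = 14, matching y values: none (0 points).
  x = 7: rhs = 2, matching y values: 6, 11 (2 points).
  x = 8: rhs = 15, matching y values: 7, 10 (2 points).
  x = 9: rhs = 8, matching y values: 5, 12 (2 points).
  x = 10: rhs = 4, matching y values: 2, 15 (2 points).
  x = 11: rhs = 9, matching y values: 3, 14 (2 points).
  x = 12: rhs = 12, matching y values: none (0 points).
  x = 13: rhs = 2, matching y values: 6, 11 (2 points).
  x = 14: rhs = 2, matching y values: 6, 11 (2 points).
  x = 15: rhs = 1, matching y values: 1, 16 (2 points).
  x = 16: rhs = 5, matching y values: none (0 points).
Total affine count: 22.
Full point count |E(F_17)| = 22 + 1 = 23.
Hasse bound: |23 − (17+1)| = |5| = 5 ≤ 2√17 ≈ 8.2462 ✓.


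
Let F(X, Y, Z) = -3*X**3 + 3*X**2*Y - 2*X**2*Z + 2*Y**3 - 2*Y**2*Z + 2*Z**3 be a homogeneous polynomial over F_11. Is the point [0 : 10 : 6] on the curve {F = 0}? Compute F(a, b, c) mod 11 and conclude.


F(0,10,6) ≡ 0 (mod 11); P is on the curve.

Evaluate F(0, 10, 6) term-by-term (mod 11).
  -3*X**3 ↦ -3·0·1·1 = 0
  3*X**2*Y ↦ 3·0·10·1 = 0
  -2*X**2*Z ↦ -2·0·1·6 = 0
  2*Y**3 ↦ 2·1·1000·1 = 2000
  -2*Y**2*Z ↦ -2·1·100·6 = -1200
  2*Z**3 ↦ 2·1·1·216 = 432
Sum: F(0, 10, 6) = (0) + (0) + (0) + (2000) + (-1200) + (432) = 1232.
Reducing mod 11: 1232 ≡ 0 (mod 11).
Since F(a, b, c) ≡ 0 (mod 11), P lies on the curve.


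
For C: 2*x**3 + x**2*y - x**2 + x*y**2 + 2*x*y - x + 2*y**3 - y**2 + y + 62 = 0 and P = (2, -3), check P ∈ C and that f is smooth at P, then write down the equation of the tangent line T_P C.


Tangent line at P: 10*x + 57*y + 151 = 0.

Step 1: f(2, -3) = 0, so P lies on C.
Step 2: partial derivatives
  f_x(x, y) = 6*x**2 + 2*x*y - 2*x + y**2 + 2*y - 1, f_y(x, y) = x**2 + 2*x*y + 2*x + 6*y**2 - 2*y + 1.
  f_x(P) = 10, f_y(P) = 57 (gradient nonzero, so P is smooth).
Step 3: tangent line at P: 10·(x − 2) + 57·(y − -3) = 0.
Expanding: 10*x + 57*y + 151 = 0.


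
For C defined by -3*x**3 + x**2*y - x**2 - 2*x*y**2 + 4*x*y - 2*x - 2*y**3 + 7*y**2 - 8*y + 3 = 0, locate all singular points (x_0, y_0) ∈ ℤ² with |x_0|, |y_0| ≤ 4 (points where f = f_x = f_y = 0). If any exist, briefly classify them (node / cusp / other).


Singular points: {(0, 1)}; classification: cusp.

Compute partial derivatives:
  f_x = -9*x**2 + 2*x*y - 2*x - 2*y**2 + 4*y - 2.
  f_y = x**2 - 4*x*y + 4*x - 6*y**2 + 14*y - 8.
Scan x_0 ∈ {−4, ..., 4}. For each x_0, f_y(x_0, y) is a polynomial in y; find its integer roots y ∈ {−4, ..., 4}, then test f_x and f at those candidates.
  x = -4: f_y(-4, y) = -6*y**2 + 30*y - 8; no integer root y with |y| ≤ 4.
  x = -3: f_y(-3, y) = -6*y**2 + 26*y - 11; no integer root y with |y| ≤ 4.
  x = -2: f_y(-2, y) = -6*y**2 + 22*y - 12; vanishes at y ∈ {3}. (-2, 3): f_x = -52 ≠ 0.
  x = -1: f_y(-1, y) = -6*y**2 + 18*y - 11; no integer root y with |y| ≤ 4.
  x = 0: f_y(0, y) = -6*y**2 + 14*y - 8; vanishes at y ∈ {1}. (0, 1): f_x = 0, f = 0 — SINGULAR.
  x = 1: f_y(1, y) = -6*y**2 + 10*y - 3; no integer root y with |y| ≤ 4.
  x = 2: f_y(2, y) = -6*y**2 + 6*y + 4; no integer root y with |y| ≤ 4.
  x = 3: f_y(3, y) = -6*y**2 + 2*y + 13; no integer root y with |y| ≤ 4.
  x = 4: f_y(4, y) = -6*y**2 - 2*y + 24; no integer root y with |y| ≤ 4.
Only singular point on the grid: (0, 1).
Classify: substitute x = 0 + u, y = 1 + v and expand: f = -3*u**3 + u**2*v - 2*u*v**2 - 2*v**3 + v**2.
No constant or linear terms (consistent with a singular point). Quadratic part: v**2. Cubic part: -3*u**3 + u**2*v - 2*u*v**2 - 2*v**3.
The quadratic part v**2 is a perfect square, so there is a single (double) tangent line v = 0, i.e. y = 1. Restricting the cubic part to that line (v = 0) leaves -3*u**3 ≠ 0, so f is not divisible by v and the branch is v² ≈ 3*u**3 to lowest order — this is a cusp.
Classification: cusp.


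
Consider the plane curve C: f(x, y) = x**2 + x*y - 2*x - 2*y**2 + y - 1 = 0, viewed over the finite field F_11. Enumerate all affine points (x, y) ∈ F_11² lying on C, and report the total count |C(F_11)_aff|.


Affine F_11-points: {(0, 8), (0, 9), (2, 1), (2, 6), (4, 9), (4, 10), (5, 6), (5, 8), (10, 1), (10, 10)}; count = 10.

For each of the 121 pairs (x, y) ∈ F_11², evaluate f(x, y) mod 11. Record the zeros.
  x = 0: [0↦10, 1↦9, 2↦4, 3↦6, 4↦4, 5↦9, 6↦10, 7↦7, 8↦0, 9↦0, 10↦7]  zeros at y ∈ {8, 9}
  x = 1: [0↦9, 1↦9, 2↦5, 3↦8, 4↦7, 5↦2, 6↦4, 7↦2, 8↦7, 9↦8, 10↦5]  zeros at y ∈ ∅
  x = 2: [0↦10, 1↦0, 2↦8, 3↦1, 4↦1, 5↦8, 6↦0, 7↦10, 8↦5, 9↦7, 10↦5]  zeros at y ∈ {1, 6}
  x = 3: [0↦2, 1↦4, 2↦2, 3↦7, 4↦8, 5↦5, 6↦9, 7↦9, 8↦5, 9↦8, 10↦7]  zeros at y ∈ ∅
  x = 4: [0↦7, 1↦10, 2↦9, 3↦4, 4↦6, 5↦4, 6↦9, 7↦10, 8↦7, 9↦0, 10↦0]  zeros at y ∈ {9, 10}
  x = 5: [0↦3, 1↦7, 2↦7, 3↦3, 4↦6, 5↦5, 6↦0, 7↦2, 8↦0, 9↦5, 10↦6]  zeros at y ∈ {6, 8}
  x = 6: [0↦1, 1↦6, 2↦7, 3↦4, 4↦8, 5↦8, 6↦4, 7↦7, 8↦6, 9↦1, 10↦3]  zeros at y ∈ ∅
  x = 7: [0↦1, 1↦7, 2↦9, 3↦7, 4↦1, 5↦2, 6↦10, 7↦3, 8↦3, 9↦10, 10↦2]  zeros at y ∈ ∅
  x = 8: [0↦3, 1↦10, 2↦2, 3↦1, 4↦7, 5↦9, 6↦7, 7↦1, 8↦2, 9↦10, 10↦3]  zeros at y ∈ ∅
  x = 9: [0↦7, 1↦4, 2↦8, 3↦8, 4↦4, 5↦7, 6↦6, 7↦1, 8↦3, 9↦1, 10↦6]  zeros at y ∈ ∅
  x = 10: [0↦2, 1↦0, 2↦5, 3↦6, 4↦3, 5↦7, 6↦7, 7↦3, 8↦6, 9↦5, 10↦0]  zeros at y ∈ {1, 10}
Collecting zeros: affine points = {(0, 8), (0, 9), (2, 1), (2, 6), (4, 9), (4, 10), (5, 6), (5, 8), (10, 1), (10, 10)}.
Total count |C(F_11)_aff| = 10.


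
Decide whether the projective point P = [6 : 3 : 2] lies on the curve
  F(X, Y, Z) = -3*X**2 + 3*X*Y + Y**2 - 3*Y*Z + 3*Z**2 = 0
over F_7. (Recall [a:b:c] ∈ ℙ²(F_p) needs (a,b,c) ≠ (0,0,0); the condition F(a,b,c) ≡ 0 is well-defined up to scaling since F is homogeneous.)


F(6,3,2) ≡ 5 (mod 7); P is NOT on the curve.

Evaluate F(6, 3, 2) term-by-term (mod 7).
  -3*X**2 ↦ -3·36·1·1 = -108
  3*X*Y ↦ 3·6·3·1 = 54
  Y**2 ↦ 1·1·9·1 = 9
  -3*Y*Z ↦ -3·1·3·2 = -18
  3*Z**2 ↦ 3·1·1·4 = 12
Sum: F(6, 3, 2) = (-108) + (54) + (9) + (-18) + (12) = -51.
Reducing mod 7: -51 ≡ 5 (mod 7).
Since F(a, b, c) ≡ 5 ≠ 0 (mod 7), P does NOT lie on the curve.


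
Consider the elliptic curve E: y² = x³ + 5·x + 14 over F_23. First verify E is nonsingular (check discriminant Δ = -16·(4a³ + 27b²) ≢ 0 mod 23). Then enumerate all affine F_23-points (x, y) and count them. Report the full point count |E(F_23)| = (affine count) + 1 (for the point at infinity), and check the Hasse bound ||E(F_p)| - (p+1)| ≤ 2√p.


Affine points = {(2, 3), (2, 20), (4, 11), (4, 12), (5, 7), (5, 16), (7, 1), (7, 22), (9, 11), (9, 12), (10, 11), (10, 12), (12, 10), (12, 13), (16, 2), (16, 21), (18, 5), (18, 18), (20, 8), (20, 15), (22, 10), (22, 13)}; affine count = 22; |E(F_23)| = 23.

Discriminant check: Δ ∝ 4a³ + 27b² = 4·5³ + 27·14² = 4·125 + 27·196 ≡ 19 (mod 23). Nonzero ⇒ E is nonsingular.
For each x ∈ F_23, compute rhs = x³ + 5·x + 14 mod 23, then count y ∈ F_23 with y² ≡ rhs.
  x = 0: rhs = 14, matching y values: none (0 points).
  x = 1: rhs = 20, matching y values: none (0 points).
  x = 2: rhs = 9, matching y values: 3, 20 (2 points).
  x = 3: rhs = 10, matching y values: none (0 points).
  x = 4: rhs = 6, matching y values: 11, 12 (2 points).
  x = 5: rhs = 3, matching y values: 7, 16 (2 points).
  x = 6: rhs = 7, matching y values: none (0 points).
  x = 7: rhs = 1, matching y values: 1, 22 (2 points).
  x = 8: rhs = 14, matching y values: none (0 points).
  x = 9: rhs = 6, matching y values: 11, 12 (2 points).
  x = 10: rhs = 6, matching y values: 11, 12 (2 points).
  x = 11: rhs = 20, matching y values: none (0 points).
  x = 12: rhs = 8, matching y values: 10, 13 (2 points).
  x = 13: rhs = 22, matching y values: none (0 points).
  x = 14: rhs = 22, matching y values: none (0 points).
  x = 15: rhs = 14, matching y values: none (0 points).
  x = 16: rhs = 4, matching y values: 2, 21 (2 points).
  x = 17: rhs = 21, matching y values: none (0 points).
  x = 18: rhs = 2, matching y values: 5, 18 (2 points).
  x = 19: rhs = 22, matching y values: none (0 points).
  x = 20: rhs = 18, matching y values: 8, 15 (2 points).
  x = 21: rhs = 19, matching y values: none (0 points).
  x = 22: rhs = 8, matching y values: 10, 13 (2 points).
Total affine count: 22.
Full point count |E(F_23)| = 22 + 1 = 23.
Hasse bound: |23 − (23+1)| = |-1| = 1 ≤ 2√23 ≈ 9.5917 ✓.


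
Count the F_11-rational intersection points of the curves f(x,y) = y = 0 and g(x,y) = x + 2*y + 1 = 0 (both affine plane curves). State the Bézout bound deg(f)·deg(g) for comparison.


Common zeros: {(10, 0)}; count = 1; Bézout bound = 1.

deg(f) = 1, deg(g) = 1, so Bézout bound = 1.
Scan x ∈ F_11. For each x, list the y ∈ F_11 with f(x, y) ≡ 0 and those with g(x, y) ≡ 0 (mod 11); the common zeros in that column are the intersection.
  x = 0: f ≡ 0 at y ∈ {0}; g ≡ 0 at y ∈ {5}; common: ∅.
  x = 1: f ≡ 0 at y ∈ {0}; g ≡ 0 at y ∈ {10}; common: ∅.
  x = 2: f ≡ 0 at y ∈ {0}; g ≡ 0 at y ∈ {4}; common: ∅.
  x = 3: f ≡ 0 at y ∈ {0}; g ≡ 0 at y ∈ {9}; common: ∅.
  x = 4: f ≡ 0 at y ∈ {0}; g ≡ 0 at y ∈ {3}; common: ∅.
  x = 5: f ≡ 0 at y ∈ {0}; g ≡ 0 at y ∈ {8}; common: ∅.
  x = 6: f ≡ 0 at y ∈ {0}; g ≡ 0 at y ∈ {2}; common: ∅.
  x = 7: f ≡ 0 at y ∈ {0}; g ≡ 0 at y ∈ {7}; common: ∅.
  x = 8: f ≡ 0 at y ∈ {0}; g ≡ 0 at y ∈ {1}; common: ∅.
  x = 9: f ≡ 0 at y ∈ {0}; g ≡ 0 at y ∈ {6}; common: ∅.
  x = 10: f ≡ 0 at y ∈ {0}; g ≡ 0 at y ∈ {0}; common: {0}.
Collecting: common zeros = {(10, 0)}, so the count is 1.
Comparison with the Bézout bound: 1 ≤ 1 = deg(f)·deg(g), as expected for curves with no common component (the bound is attained).


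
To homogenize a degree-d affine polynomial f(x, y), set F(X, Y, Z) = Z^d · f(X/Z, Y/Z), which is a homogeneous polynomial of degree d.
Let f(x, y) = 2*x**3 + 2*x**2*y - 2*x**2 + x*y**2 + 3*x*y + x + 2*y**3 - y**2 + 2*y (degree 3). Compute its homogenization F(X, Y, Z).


F(X, Y, Z) = 2*X**3 + 2*X**2*Y - 2*X**2*Z + X*Y**2 + 3*X*Y*Z + X*Z**2 + 2*Y**3 - Y**2*Z + 2*Y*Z**2

deg(f) = 3.
Substitute x = X/Z, y = Y/Z into f, then multiply by Z^3.
  monomial 2·x^3·y^0 ↦ 2·X^3·Y^0·Z^0.
  monomial 2·x^2·y^1 ↦ 2·X^2·Y^1·Z^0.
  monomial -2·x^2·y^0 ↦ -2·X^2·Y^0·Z^1.
  monomial 1·x^1·y^2 ↦ 1·X^1·Y^2·Z^0.
  monomial 3·x^1·y^1 ↦ 3·X^1·Y^1·Z^1.
  monomial 1·x^1·y^0 ↦ 1·X^1·Y^0·Z^2.
  monomial 2·x^0·y^3 ↦ 2·X^0·Y^3·Z^0.
  monomial -1·x^0·y^2 ↦ -1·X^0·Y^2·Z^1.
  monomial 2·x^0·y^1 ↦ 2·X^0·Y^1·Z^2.
Collecting: F(X, Y, Z) = 2*X**3 + 2*X**2*Y - 2*X**2*Z + X*Y**2 + 3*X*Y*Z + X*Z**2 + 2*Y**3 - Y**2*Z + 2*Y*Z**2.


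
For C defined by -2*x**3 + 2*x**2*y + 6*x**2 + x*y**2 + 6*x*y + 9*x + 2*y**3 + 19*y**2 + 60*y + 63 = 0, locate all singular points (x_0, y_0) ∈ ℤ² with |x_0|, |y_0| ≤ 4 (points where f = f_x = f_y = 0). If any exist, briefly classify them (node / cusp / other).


Singular points: {(0, -3)}; classification: cusp.

Compute partial derivatives:
  f_x = -6*x**2 + 4*x*y + 12*x + y**2 + 6*y + 9.
  f_y = 2*x**2 + 2*x*y + 6*x + 6*y**2 + 38*y + 60.
Scan x_0 ∈ {−4, ..., 4}. For each x_0, f_y(x_0, y) is a polynomial in y; find its integer roots y ∈ {−4, ..., 4}, then test f_x and f at those candidates.
  x = -4: f_y(-4, y) = 6*y**2 + 30*y + 68; no integer root y with |y| ≤ 4.
  x = -3: f_y(-3, y) = 6*y**2 + 32*y + 60; no integer root y with |y| ≤ 4.
  x = -2: f_y(-2, y) = 6*y**2 + 34*y + 56; no integer root y with |y| ≤ 4.
  x = -1: f_y(-1, y) = 6*y**2 + 36*y + 56; no integer root y with |y| ≤ 4.
  x = 0: f_y(0, y) = 6*y**2 + 38*y + 60; vanishes at y ∈ {-3}. (0, -3): f_x = 0, f = 0 — SINGULAR.
  x = 1: f_y(1, y) = 6*y**2 + 40*y + 68; no integer root y with |y| ≤ 4.
  x = 2: f_y(2, y) = 6*y**2 + 42*y + 80; no integer root y with |y| ≤ 4.
  x = 3: f_y(3, y) = 6*y**2 + 44*y + 96; no integer root y with |y| ≤ 4.
  x = 4: f_y(4, y) = 6*y**2 + 46*y + 116; no integer root y with |y| ≤ 4.
Only singular point on the grid: (0, -3).
Classify: substitute x = 0 + u, y = -3 + v and expand: f = -2*u**3 + 2*u**2*v + u*v**2 + 2*v**3 + v**2.
No constant or linear terms (consistent with a singular point). Quadratic part: v**2. Cubic part: -2*u**3 + 2*u**2*v + u*v**2 + 2*v**3.
The quadratic part v**2 is a perfect square, so there is a single (double) tangent line v = 0, i.e. y = -3. Restricting the cubic part to that line (v = 0) leaves -2*u**3 ≠ 0, so f is not divisible by v and the branch is v² ≈ 2*u**3 to lowest order — this is a cusp.
Classification: cusp.


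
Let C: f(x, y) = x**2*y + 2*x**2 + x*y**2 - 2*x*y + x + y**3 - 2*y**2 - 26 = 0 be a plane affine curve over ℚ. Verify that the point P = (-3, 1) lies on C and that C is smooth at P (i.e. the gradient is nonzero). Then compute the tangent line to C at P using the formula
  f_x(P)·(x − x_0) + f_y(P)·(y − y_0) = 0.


Tangent line at P: -18*x + 8*y - 62 = 0.

Step 1: f(-3, 1) = 0, so P lies on C.
Step 2: partial derivatives
  f_x(x, y) = 2*x*y + 4*x + y**2 - 2*y + 1, f_y(x, y) = x**2 + 2*x*y - 2*x + 3*y**2 - 4*y.
  f_x(P) = -18, f_y(P) = 8 (gradient nonzero, so P is smooth).
Step 3: tangent line at P: -18·(x − -3) + 8·(y − 1) = 0.
Expanding: -18*x + 8*y - 62 = 0.


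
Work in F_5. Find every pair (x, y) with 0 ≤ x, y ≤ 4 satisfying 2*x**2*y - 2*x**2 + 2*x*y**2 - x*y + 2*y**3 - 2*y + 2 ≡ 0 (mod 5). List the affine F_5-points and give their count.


Affine F_5-points: {(0, 3), (1, 0), (3, 1), (3, 2), (3, 4), (4, 0), (4, 2), (4, 4)}; count = 8.

For each of the 25 pairs (x, y) ∈ F_5², evaluate f(x, y) mod 5. Record the zeros.
  x = 0: [0↦2, 1↦2, 2↦4, 3↦0, 4↦2]  zeros at y ∈ {3}
  x = 1: [0↦0, 1↦3, 2↦2, 3↦4, 4↦1]  zeros at y ∈ {0}
  x = 2: [0↦4, 1↦4, 2↦4, 3↦1, 4↦2]  zeros at y ∈ ∅
  x = 3: [0↦4, 1↦0, 2↦0, 3↦1, 4↦0]  zeros at y ∈ {1, 2, 4}
  x = 4: [0↦0, 1↦1, 2↦0, 3↦4, 4↦0]  zeros at y ∈ {0, 2, 4}
Collecting zeros: affine points = {(0, 3), (1, 0), (3, 1), (3, 2), (3, 4), (4, 0), (4, 2), (4, 4)}.
Total count |C(F_5)_aff| = 8.


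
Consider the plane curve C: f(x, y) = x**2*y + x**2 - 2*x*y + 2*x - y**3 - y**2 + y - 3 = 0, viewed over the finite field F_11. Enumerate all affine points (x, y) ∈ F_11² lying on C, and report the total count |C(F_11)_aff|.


Affine F_11-points: {(1, 0), (1, 10), (3, 7), (4, 7), (5, 3), (7, 3), (8, 0)}; count = 7.

For each of the 121 pairs (x, y) ∈ F_11², evaluate f(x, y) mod 11. Record the zeros.
  x = 0: [0↦8, 1↦7, 2↦9, 3↦8, 4↦9, 5↦6, 6↦4, 7↦8, 8↦1, 9↦10, 10↦7]  zeros at y ∈ ∅
  x = 1: [0↦0, 1↦9, 2↦10, 3↦8, 4↦8, 5↦4, 6↦1, 7↦4, 8↦7, 9↦4, 10↦0]  zeros at y ∈ {0, 10}
  x = 2: [0↦5, 1↦4, 2↦6, 3↦5, 4↦6, 5↦3, 6↦1, 7↦5, 8↦9, 9↦7, 10↦4]  zeros at y ∈ ∅
  x = 3: [0↦1, 1↦3, 2↦8, 3↦10, 4↦3, 5↦3, 6↦4, 7↦0, 8↦7, 9↦8, 10↦8]  zeros at y ∈ {7}
  x = 4: [0↦10, 1↦6, 2↦5, 3↦1, 4↦10, 5↦4, 6↦10, 7↦0, 8↦1, 9↦7, 10↦1]  zeros at y ∈ {7}
  x = 5: [0↦10, 1↦2, 2↦8, 3↦0, 4↦5, 5↦6, 6↦8, 7↦5, 8↦2, 9↦4, 10↦5]  zeros at y ∈ {3}
  x = 6: [0↦1, 1↦2, 2↦6, 3↦7, 4↦10, 5↦9, 6↦9, 7↦4, 8↦10, 9↦10, 10↦9]  zeros at y ∈ ∅
  x = 7: [0↦5, 1↦6, 2↦10, 3↦0, 4↦3, 5↦2, 6↦2, 7↦8, 8↦3, 9↦3, 10↦2]  zeros at y ∈ {3}
  x = 8: [0↦0, 1↦3, 2↦9, 3↦1, 4↦6, 5↦7, 6↦9, 7↦6, 8↦3, 9↦5, 10↦6]  zeros at y ∈ {0}
  x = 9: [0↦8, 1↦4, 2↦3, 3↦10, 4↦8, 5↦2, 6↦8, 7↦9, 8↦10, 9↦5, 10↦10]  zeros at y ∈ ∅
  x = 10: [0↦7, 1↦9, 2↦3, 3↦5, 4↦9, 5↦9, 6↦10, 7↦6, 8↦2, 9↦3, 10↦3]  zeros at y ∈ ∅
Collecting zeros: affine points = {(1, 0), (1, 10), (3, 7), (4, 7), (5, 3), (7, 3), (8, 0)}.
Total count |C(F_11)_aff| = 7.


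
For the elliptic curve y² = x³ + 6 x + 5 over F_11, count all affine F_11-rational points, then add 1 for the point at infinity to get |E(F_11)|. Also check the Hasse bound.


Affine points = {(0, 4), (0, 7), (1, 1), (1, 10), (2, 5), (2, 6), (4, 4), (4, 7), (6, 2), (6, 9), (7, 4), (7, 7), (8, 2), (8, 9), (10, 3), (10, 8)}; affine count = 16; |E(F_11)| = 17.

Discriminant check: Δ ∝ 4a³ + 27b² = 4·6³ + 27·5² = 4·216 + 27·25 ≡ 10 (mod 11). Nonzero ⇒ E is nonsingular.
For each x ∈ F_11, compute rhs = x³ + 6·x + 5 mod 11, then count y ∈ F_11 with y² ≡ rhs.
  x = 0: rhs = 5, matching y values: 4, 7 (2 points).
  x = 1: rhs = 1, matching y values: 1, 10 (2 points).
  x = 2: rhs = 3, matching y values: 5, 6 (2 points).
  x = 3: rhs = 6, matching y values: none (0 points).
  x = 4: rhs = 5, matching y values: 4, 7 (2 points).
  x = 5: rhs = 6, matching y values: none (0 points).
  x = 6: rhs = 4, matching y values: 2, 9 (2 points).
  x = 7: rhs = 5, matching y values: 4, 7 (2 points).
  x = 8: rhs = 4, matching y values: 2, 9 (2 points).
  x = 9: rhs = 7, matching y values: none (0 points).
  x = 10: rhs = 9, matching y values: 3, 8 (2 points).
Total affine count: 16.
Full point count |E(F_11)| = 16 + 1 = 17.
Hasse bound: |17 − (11+1)| = |5| = 5 ≤ 2√11 ≈ 6.6332 ✓.


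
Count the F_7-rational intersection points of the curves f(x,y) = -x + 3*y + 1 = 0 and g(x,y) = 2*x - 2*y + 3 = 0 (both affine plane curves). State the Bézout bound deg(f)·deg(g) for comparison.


Common zeros: {(6, 4)}; count = 1; Bézout bound = 1.

deg(f) = 1, deg(g) = 1, so Bézout bound = 1.
Scan x ∈ F_7. For each x, list the y ∈ F_7 with f(x, y) ≡ 0 and those with g(x, y) ≡ 0 (mod 7); the common zeros in that column are the intersection.
  x = 0: f ≡ 0 at y ∈ {2}; g ≡ 0 at y ∈ {5}; common: ∅.
  x = 1: f ≡ 0 at y ∈ {0}; g ≡ 0 at y ∈ {6}; common: ∅.
  x = 2: f ≡ 0 at y ∈ {5}; g ≡ 0 at y ∈ {0}; common: ∅.
  x = 3: f ≡ 0 at y ∈ {3}; g ≡ 0 at y ∈ {1}; common: ∅.
  x = 4: f ≡ 0 at y ∈ {1}; g ≡ 0 at y ∈ {2}; common: ∅.
  x = 5: f ≡ 0 at y ∈ {6}; g ≡ 0 at y ∈ {3}; common: ∅.
  x = 6: f ≡ 0 at y ∈ {4}; g ≡ 0 at y ∈ {4}; common: {4}.
Collecting: common zeros = {(6, 4)}, so the count is 1.
Comparison with the Bézout bound: 1 ≤ 1 = deg(f)·deg(g), as expected for curves with no common component (the bound is attained).


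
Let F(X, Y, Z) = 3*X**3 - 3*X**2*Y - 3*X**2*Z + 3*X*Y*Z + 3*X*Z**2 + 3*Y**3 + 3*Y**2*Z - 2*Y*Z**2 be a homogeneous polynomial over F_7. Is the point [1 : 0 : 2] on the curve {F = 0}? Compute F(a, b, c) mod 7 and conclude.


F(1,0,2) ≡ 2 (mod 7); P is NOT on the curve.

Evaluate F(1, 0, 2) term-by-term (mod 7).
  3*X**3 ↦ 3·1·1·1 = 3
  -3*X**2*Y ↦ -3·1·0·1 = 0
  -3*X**2*Z ↦ -3·1·1·2 = -6
  3*X*Y*Z ↦ 3·1·0·2 = 0
  3*X*Z**2 ↦ 3·1·1·4 = 12
  3*Y**3 ↦ 3·1·0·1 = 0
  3*Y**2*Z ↦ 3·1·0·2 = 0
  -2*Y*Z**2 ↦ -2·1·0·4 = 0
Sum: F(1, 0, 2) = (3) + (0) + (-6) + (0) + (12) + (0) + (0) + (0) = 9.
Reducing mod 7: 9 ≡ 2 (mod 7).
Since F(a, b, c) ≡ 2 ≠ 0 (mod 7), P does NOT lie on the curve.


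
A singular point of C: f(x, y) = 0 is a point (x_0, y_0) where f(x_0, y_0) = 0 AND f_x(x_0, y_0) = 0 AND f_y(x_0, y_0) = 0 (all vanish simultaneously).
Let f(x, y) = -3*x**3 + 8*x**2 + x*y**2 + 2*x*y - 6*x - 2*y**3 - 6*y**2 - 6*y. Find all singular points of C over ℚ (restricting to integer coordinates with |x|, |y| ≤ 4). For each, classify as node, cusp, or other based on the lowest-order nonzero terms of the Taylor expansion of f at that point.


Singular points: {(1, -1)}; classification: node.

Compute partial derivatives:
  f_x = -9*x**2 + 16*x + y**2 + 2*y - 6.
  f_y = 2*x*y + 2*x - 6*y**2 - 12*y - 6.
Scan x_0 ∈ {−4, ..., 4}. For each x_0, f_y(x_0, y) is a polynomial in y; find its integer roots y ∈ {−4, ..., 4}, then test f_x and f at those candidates.
  x = -4: f_y(-4, y) = -6*y**2 - 20*y - 14; vanishes at y ∈ {-1}. (-4, -1): f_x = -215 ≠ 0.
  x = -3: f_y(-3, y) = -6*y**2 - 18*y - 12; vanishes at y ∈ {-2, -1}. (-3, -2): f_x = -135 ≠ 0; (-3, -1): f_x = -136 ≠ 0.
  x = -2: f_y(-2, y) = -6*y**2 - 16*y - 10; vanishes at y ∈ {-1}. (-2, -1): f_x = -75 ≠ 0.
  x = -1: f_y(-1, y) = -6*y**2 - 14*y - 8; vanishes at y ∈ {-1}. (-1, -1): f_x = -32 ≠ 0.
  x = 0: f_y(0, y) = -6*y**2 - 12*y - 6; vanishes at y ∈ {-1}. (0, -1): f_x = -7 ≠ 0.
  x = 1: f_y(1, y) = -6*y**2 - 10*y - 4; vanishes at y ∈ {-1}. (1, -1): f_x = 0, f = 0 — SINGULAR.
  x = 2: f_y(2, y) = -6*y**2 - 8*y - 2; vanishes at y ∈ {-1}. (2, -1): f_x = -11 ≠ 0.
  x = 3: f_y(3, y) = -6*y**2 - 6*y; vanishes at y ∈ {-1, 0}. (3, -1): f_x = -40 ≠ 0; (3, 0): f_x = -39 ≠ 0.
  x = 4: f_y(4, y) = -6*y**2 - 4*y + 2; vanishes at y ∈ {-1}. (4, -1): f_x = -87 ≠ 0.
Only singular point on the grid: (1, -1).
Classify: substitute x = 1 + u, y = -1 + v and expand: f = -3*u**3 - u**2 + u*v**2 - 2*v**3 + v**2.
No constant or linear terms (consistent with a singular point). Quadratic part: -u**2 + v**2. Cubic part: -3*u**3 + u*v**2 - 2*v**3.
The quadratic part v**2 - u**2 = (v − u)(v + u) splits into two distinct linear factors, so there are two distinct tangent lines y − -1 = ±(x − 1) — this is a node (ordinary double point).
Classification: node.


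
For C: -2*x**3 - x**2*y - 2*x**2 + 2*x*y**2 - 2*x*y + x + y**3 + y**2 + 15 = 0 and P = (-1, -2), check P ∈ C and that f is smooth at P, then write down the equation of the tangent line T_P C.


Tangent line at P: 7*x + 17*y + 41 = 0.

Step 1: f(-1, -2) = 0, so P lies on C.
Step 2: partial derivatives
  f_x(x, y) = -6*x**2 - 2*x*y - 4*x + 2*y**2 - 2*y + 1, f_y(x, y) = -x**2 + 4*x*y - 2*x + 3*y**2 + 2*y.
  f_x(P) = 7, f_y(P) = 17 (gradient nonzero, so P is smooth).
Step 3: tangent line at P: 7·(x − -1) + 17·(y − -2) = 0.
Expanding: 7*x + 17*y + 41 = 0.


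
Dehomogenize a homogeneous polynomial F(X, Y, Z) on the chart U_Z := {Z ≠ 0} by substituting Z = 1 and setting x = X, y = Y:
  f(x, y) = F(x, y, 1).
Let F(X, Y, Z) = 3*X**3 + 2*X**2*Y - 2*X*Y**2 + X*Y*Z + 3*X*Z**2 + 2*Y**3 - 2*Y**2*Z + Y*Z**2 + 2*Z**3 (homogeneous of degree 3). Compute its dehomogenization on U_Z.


f(x, y) = 3*x**3 + 2*x**2*y - 2*x*y**2 + x*y + 3*x + 2*y**3 - 2*y**2 + y + 2

On U_Z we set Z = 1. Each monomial c·X^i·Y^j·Z^k in F becomes c·x^i·y^j·1^k = c·x^i·y^j.
Substituting Z = 1: F(X, Y, 1) = 3*x**3 + 2*x**2*y - 2*x*y**2 + x*y + 3*x + 2*y**3 - 2*y**2 + y + 2.
Note: deg(f) ≤ deg(F) = 3; strict inequality happens when F is divisible by Z (lost terms).


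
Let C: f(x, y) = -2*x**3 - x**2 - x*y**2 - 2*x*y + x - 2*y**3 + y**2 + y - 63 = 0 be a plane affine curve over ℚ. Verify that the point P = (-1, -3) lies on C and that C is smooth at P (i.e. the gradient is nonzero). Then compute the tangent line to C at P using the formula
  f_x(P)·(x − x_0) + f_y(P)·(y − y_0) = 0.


Tangent line at P: -6*x - 63*y - 195 = 0.

Step 1: f(-1, -3) = 0, so P lies on C.
Step 2: partial derivatives
  f_x(x, y) = -6*x**2 - 2*x - y**2 - 2*y + 1, f_y(x, y) = -2*x*y - 2*x - 6*y**2 + 2*y + 1.
  f_x(P) = -6, f_y(P) = -63 (gradient nonzero, so P is smooth).
Step 3: tangent line at P: -6·(x − -1) + -63·(y − -3) = 0.
Expanding: -6*x - 63*y - 195 = 0.


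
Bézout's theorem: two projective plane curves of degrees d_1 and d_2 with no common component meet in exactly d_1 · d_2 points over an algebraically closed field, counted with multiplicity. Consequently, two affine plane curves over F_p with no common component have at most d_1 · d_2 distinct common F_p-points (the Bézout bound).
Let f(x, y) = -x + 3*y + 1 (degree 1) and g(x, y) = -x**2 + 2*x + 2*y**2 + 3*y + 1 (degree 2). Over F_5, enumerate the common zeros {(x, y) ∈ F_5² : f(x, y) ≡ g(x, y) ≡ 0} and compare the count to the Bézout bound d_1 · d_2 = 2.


Common zeros: {(2, 2)}; count = 1; Bézout bound = 2.

deg(f) = 1, deg(g) = 2, so Bézout bound = 2.
Scan x ∈ F_5. For each x, list the y ∈ F_5 with f(x, y) ≡ 0 and those with g(x, y) ≡ 0 (mod 5); the common zeros in that column are the intersection.
  x = 0: f ≡ 0 at y ∈ {3}; g ≡ 0 at y ∈ {2, 4}; common: ∅.
  x = 1: f ≡ 0 at y ∈ {0}; g ≡ 0 at y ∈ ∅; common: ∅.
  x = 2: f ≡ 0 at y ∈ {2}; g ≡ 0 at y ∈ {2, 4}; common: {2}.
  x = 3: f ≡ 0 at y ∈ {4}; g ≡ 0 at y ∈ {3}; common: ∅.
  x = 4: f ≡ 0 at y ∈ {1}; g ≡ 0 at y ∈ {3}; common: ∅.
Collecting: common zeros = {(2, 2)}, so the count is 1.
Comparison with the Bézout bound: 1 ≤ 2 = deg(f)·deg(g), as expected for curves with no common component (the affine F_5-count falls short of the bound because intersections may lie at infinity, over extension fields, or carry multiplicity).


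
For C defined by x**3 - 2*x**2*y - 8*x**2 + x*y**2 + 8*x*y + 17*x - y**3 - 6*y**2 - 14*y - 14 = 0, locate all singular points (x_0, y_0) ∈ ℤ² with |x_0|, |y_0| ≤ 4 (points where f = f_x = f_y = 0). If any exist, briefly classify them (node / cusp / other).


Singular points: {(1, -2)}; classification: node.

Compute partial derivatives:
  f_x = 3*x**2 - 4*x*y - 16*x + y**2 + 8*y + 17.
  f_y = -2*x**2 + 2*x*y + 8*x - 3*y**2 - 12*y - 14.
Scan x_0 ∈ {−4, ..., 4}. For each x_0, f_y(x_0, y) is a polynomial in y; find its integer roots y ∈ {−4, ..., 4}, then test f_x and f at those candidates.
  x = -4: f_y(-4, y) = -3*y**2 - 20*y - 78; no integer root y with |y| ≤ 4.
  x = -3: f_y(-3, y) = -3*y**2 - 18*y - 56; no integer root y with |y| ≤ 4.
  x = -2: f_y(-2, y) = -3*y**2 - 16*y - 38; no integer root y with |y| ≤ 4.
  x = -1: f_y(-1, y) = -3*y**2 - 14*y - 24; no integer root y with |y| ≤ 4.
  x = 0: f_y(0, y) = -3*y**2 - 12*y - 14; no integer root y with |y| ≤ 4.
  x = 1: f_y(1, y) = -3*y**2 - 10*y - 8; vanishes at y ∈ {-2}. (1, -2): f_x = 0, f = 0 — SINGULAR.
  x = 2: f_y(2, y) = -3*y**2 - 8*y - 6; no integer root y with |y| ≤ 4.
  x = 3: f_y(3, y) = -3*y**2 - 6*y - 8; no integer root y with |y| ≤ 4.
  x = 4: f_y(4, y) = -3*y**2 - 4*y - 14; no integer root y with |y| ≤ 4.
Only singular point on the grid: (1, -2).
Classify: substitute x = 1 + u, y = -2 + v and expand: f = u**3 - 2*u**2*v - u**2 + u*v**2 - v**3 + v**2.
No constant or linear terms (consistent with a singular point). Quadratic part: -u**2 + v**2. Cubic part: u**3 - 2*u**2*v + u*v**2 - v**3.
The quadratic part v**2 - u**2 = (v − u)(v + u) splits into two distinct linear factors, so there are two distinct tangent lines y − -2 = ±(x − 1) — this is a node (ordinary double point).
Classification: node.


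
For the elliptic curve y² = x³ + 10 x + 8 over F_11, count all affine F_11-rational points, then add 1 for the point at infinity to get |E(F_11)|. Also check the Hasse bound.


Affine points = {(2, 5), (2, 6), (6, 3), (6, 8), (7, 5), (7, 6)}; affine count = 6; |E(F_11)| = 7.

Discriminant check: Δ ∝ 4a³ + 27b² = 4·10³ + 27·8² = 4·1000 + 27·64 ≡ 8 (mod 11). Nonzero ⇒ E is nonsingular.
For each x ∈ F_11, compute rhs = x³ + 10·x + 8 mod 11, then count y ∈ F_11 with y² ≡ rhs.
  x = 0: rhs = 8, matching y values: none (0 points).
  x = 1: rhs = 8, matching y values: none (0 points).
  x = 2: rhs = 3, matching y values: 5, 6 (2 points).
  x = 3: rhs = 10, matching y values: none (0 points).
  x = 4: rhs = 2, matching y values: none (0 points).
  x = 5: rhs = 7, matching y values: none (0 points).
  x = 6: rhs = 9, matching y values: 3, 8 (2 points).
  x = 7: rhs = 3, matching y values: 5, 6 (2 points).
  x = 8: rhs = 6, matching y values: none (0 points).
  x = 9: rhs = 2, matching y values: none (0 points).
  x = 10: rhs = 8, matching y values: none (0 points).
Total affine count: 6.
Full point count |E(F_11)| = 6 + 1 = 7.
Hasse bound: |7 − (11+1)| = |-5| = 5 ≤ 2√11 ≈ 6.6332 ✓.


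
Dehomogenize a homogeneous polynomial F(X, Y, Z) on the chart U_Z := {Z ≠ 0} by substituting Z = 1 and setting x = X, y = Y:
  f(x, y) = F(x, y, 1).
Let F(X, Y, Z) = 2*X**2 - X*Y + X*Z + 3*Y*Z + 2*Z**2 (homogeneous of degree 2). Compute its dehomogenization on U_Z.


f(x, y) = 2*x**2 - x*y + x + 3*y + 2

On U_Z we set Z = 1. Each monomial c·X^i·Y^j·Z^k in F becomes c·x^i·y^j·1^k = c·x^i·y^j.
Substituting Z = 1: F(X, Y, 1) = 2*x**2 - x*y + x + 3*y + 2.
Note: deg(f) ≤ deg(F) = 2; strict inequality happens when F is divisible by Z (lost terms).


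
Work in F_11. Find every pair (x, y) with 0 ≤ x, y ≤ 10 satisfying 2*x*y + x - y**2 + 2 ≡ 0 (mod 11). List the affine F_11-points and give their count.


Affine F_11-points: {(1, 3), (1, 10), (3, 8), (3, 9), (4, 4), (6, 6), (7, 1), (7, 2), (9, 0), (9, 7)}; count = 10.

For each of the 121 pairs (x, y) ∈ F_11², evaluate f(x, y) mod 11. Record the zeros.
  x = 0: [0↦2, 1↦1, 2↦9, 3↦4, 4↦8, 5↦10, 6↦10, 7↦8, 8↦4, 9↦9, 10↦1]  zeros at y ∈ ∅
  x = 1: [0↦3, 1↦4, 2↦3, 3↦0, 4↦6, 5↦10, 6↦1, 7↦1, 8↦10, 9↦6, 10↦0]  zeros at y ∈ {3, 10}
  x = 2: [0↦4, 1↦7, 2↦8, 3↦7, 4↦4, 5↦10, 6↦3, 7↦5, 8↦5, 9↦3, 10↦10]  zeros at y ∈ ∅
  x = 3: [0↦5, 1↦10, 2↦2, 3↦3, 4↦2, 5↦10, 6↦5, 7↦9, 8↦0, 9↦0, 10↦9]  zeros at y ∈ {8, 9}
  x = 4: [0↦6, 1↦2, 2↦7, 3↦10, 4↦0, 5↦10, 6↦7, 7↦2, 8↦6, 9↦8, 10↦8]  zeros at y ∈ {4}
  x = 5: [0↦7, 1↦5, 2↦1, 3↦6, 4↦9, 5↦10, 6↦9, 7↦6, 8↦1, 9↦5, 10↦7]  zeros at y ∈ ∅
  x = 6: [0↦8, 1↦8, 2↦6, 3↦2, 4↦7, 5↦10, 6↦0, 7↦10, 8↦7, 9↦2, 10↦6]  zeros at y ∈ {6}
  x = 7: [0↦9, 1↦0, 2↦0, 3↦9, 4↦5, 5↦10, 6↦2, 7↦3, 8↦2, 9↦10, 10↦5]  zeros at y ∈ {1, 2}
  x = 8: [0↦10, 1↦3, 2↦5, 3↦5, 4↦3, 5↦10, 6↦4, 7↦7, 8↦8, 9↦7, 10↦4]  zeros at y ∈ ∅
  x = 9: [0↦0, 1↦6, 2↦10, 3↦1, 4↦1, 5↦10, 6↦6, 7↦0, 8↦3, 9↦4, 10↦3]  zeros at y ∈ {0, 7}
  x = 10: [0↦1, 1↦9, 2↦4, 3↦8, 4↦10, 5↦10, 6↦8, 7↦4, 8↦9, 9↦1, 10↦2]  zeros at y ∈ ∅
Collecting zeros: affine points = {(1, 3), (1, 10), (3, 8), (3, 9), (4, 4), (6, 6), (7, 1), (7, 2), (9, 0), (9, 7)}.
Total count |C(F_11)_aff| = 10.


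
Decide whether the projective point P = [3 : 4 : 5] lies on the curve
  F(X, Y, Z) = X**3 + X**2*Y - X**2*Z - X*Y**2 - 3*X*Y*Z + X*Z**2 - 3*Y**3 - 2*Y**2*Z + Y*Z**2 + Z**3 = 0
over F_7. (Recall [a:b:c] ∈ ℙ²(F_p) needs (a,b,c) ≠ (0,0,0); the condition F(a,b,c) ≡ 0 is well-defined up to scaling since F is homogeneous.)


F(3,4,5) ≡ 4 (mod 7); P is NOT on the curve.

Evaluate F(3, 4, 5) term-by-term (mod 7).
  X**3 ↦ 1·27·1·1 = 27
  X**2*Y ↦ 1·9·4·1 = 36
  -X**2*Z ↦ -1·9·1·5 = -45
  -X*Y**2 ↦ -1·3·16·1 = -48
  -3*X*Y*Z ↦ -3·3·4·5 = -180
  X*Z**2 ↦ 1·3·1·25 = 75
  -3*Y**3 ↦ -3·1·64·1 = -192
  -2*Y**2*Z ↦ -2·1·16·5 = -160
  Y*Z**2 ↦ 1·1·4·25 = 100
  Z**3 ↦ 1·1·1·125 = 125
Sum: F(3, 4, 5) = (27) + (36) + (-45) + (-48) + (-180) + (75) + (-192) + (-160) + (100) + (125) = -262.
Reducing mod 7: -262 ≡ 4 (mod 7).
Since F(a, b, c) ≡ 4 ≠ 0 (mod 7), P does NOT lie on the curve.


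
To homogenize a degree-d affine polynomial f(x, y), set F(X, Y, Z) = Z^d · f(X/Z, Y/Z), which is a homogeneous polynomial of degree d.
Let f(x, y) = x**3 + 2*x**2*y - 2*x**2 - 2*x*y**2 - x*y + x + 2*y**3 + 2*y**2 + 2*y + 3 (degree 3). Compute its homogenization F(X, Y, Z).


F(X, Y, Z) = X**3 + 2*X**2*Y - 2*X**2*Z - 2*X*Y**2 - X*Y*Z + X*Z**2 + 2*Y**3 + 2*Y**2*Z + 2*Y*Z**2 + 3*Z**3

deg(f) = 3.
Substitute x = X/Z, y = Y/Z into f, then multiply by Z^3.
  monomial 1·x^3·y^0 ↦ 1·X^3·Y^0·Z^0.
  monomial 2·x^2·y^1 ↦ 2·X^2·Y^1·Z^0.
  monomial -2·x^2·y^0 ↦ -2·X^2·Y^0·Z^1.
  monomial -2·x^1·y^2 ↦ -2·X^1·Y^2·Z^0.
  monomial -1·x^1·y^1 ↦ -1·X^1·Y^1·Z^1.
  monomial 1·x^1·y^0 ↦ 1·X^1·Y^0·Z^2.
  monomial 2·x^0·y^3 ↦ 2·X^0·Y^3·Z^0.
  monomial 2·x^0·y^2 ↦ 2·X^0·Y^2·Z^1.
  monomial 2·x^0·y^1 ↦ 2·X^0·Y^1·Z^2.
  monomial 3·x^0·y^0 ↦ 3·X^0·Y^0·Z^3.
Collecting: F(X, Y, Z) = X**3 + 2*X**2*Y - 2*X**2*Z - 2*X*Y**2 - X*Y*Z + X*Z**2 + 2*Y**3 + 2*Y**2*Z + 2*Y*Z**2 + 3*Z**3.


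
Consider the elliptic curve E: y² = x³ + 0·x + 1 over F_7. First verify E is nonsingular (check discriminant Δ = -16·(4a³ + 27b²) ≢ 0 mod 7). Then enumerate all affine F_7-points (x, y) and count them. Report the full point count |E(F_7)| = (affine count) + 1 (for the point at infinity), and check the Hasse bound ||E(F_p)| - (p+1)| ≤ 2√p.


Affine points = {(0, 1), (0, 6), (1, 3), (1, 4), (2, 3), (2, 4), (3, 0), (4, 3), (4, 4), (5, 0), (6, 0)}; affine count = 11; |E(F_7)| = 12.

Discriminant check: Δ ∝ 4a³ + 27b² = 4·0³ + 27·1² = 4·0 + 27·1 ≡ 6 (mod 7). Nonzero ⇒ E is nonsingular.
For each x ∈ F_7, compute rhs = x³ + 0·x + 1 mod 7, then count y ∈ F_7 with y² ≡ rhs.
  x = 0: rhs = 1, matching y values: 1, 6 (2 points).
  x = 1: rhs = 2, matching y values: 3, 4 (2 points).
  x = 2: rhs = 2, matching y values: 3, 4 (2 points).
  x = 3: rhs = 0, matching y values: 0 (1 points).
  x = 4: rhs = 2, matching y values: 3, 4 (2 points).
  x = 5: rhs = 0, matching y values: 0 (1 points).
  x = 6: rhs = 0, matching y values: 0 (1 points).
Total affine count: 11.
Full point count |E(F_7)| = 11 + 1 = 12.
Hasse bound: |12 − (7+1)| = |4| = 4 ≤ 2√7 ≈ 5.2915 ✓.


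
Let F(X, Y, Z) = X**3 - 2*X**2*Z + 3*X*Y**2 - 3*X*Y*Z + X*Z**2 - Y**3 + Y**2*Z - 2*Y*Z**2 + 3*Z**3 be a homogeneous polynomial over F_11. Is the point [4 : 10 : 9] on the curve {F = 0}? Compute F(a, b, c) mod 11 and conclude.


F(4,10,9) ≡ 5 (mod 11); P is NOT on the curve.

Evaluate F(4, 10, 9) term-by-term (mod 11).
  X**3 ↦ 1·64·1·1 = 64
  -2*X**2*Z ↦ -2·16·1·9 = -288
  3*X*Y**2 ↦ 3·4·100·1 = 1200
  -3*X*Y*Z ↦ -3·4·10·9 = -1080
  X*Z**2 ↦ 1·4·1·81 = 324
  -Y**3 ↦ -1·1·1000·1 = -1000
  Y**2*Z ↦ 1·1·100·9 = 900
  -2*Y*Z**2 ↦ -2·1·10·81 = -1620
  3*Z**3 ↦ 3·1·1·729 = 2187
Sum: F(4, 10, 9) = (64) + (-288) + (1200) + (-1080) + (324) + (-1000) + (900) + (-1620) + (2187) = 687.
Reducing mod 11: 687 ≡ 5 (mod 11).
Since F(a, b, c) ≡ 5 ≠ 0 (mod 11), P does NOT lie on the curve.


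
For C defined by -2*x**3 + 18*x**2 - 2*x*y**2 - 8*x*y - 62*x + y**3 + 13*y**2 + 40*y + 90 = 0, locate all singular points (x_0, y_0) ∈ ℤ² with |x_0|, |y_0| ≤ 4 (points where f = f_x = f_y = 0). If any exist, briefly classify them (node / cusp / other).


Singular points: {(3, -2)}; classification: cusp.

Compute partial derivatives:
  f_x = -6*x**2 + 36*x - 2*y**2 - 8*y - 62.
  f_y = -4*x*y - 8*x + 3*y**2 + 26*y + 40.
Scan x_0 ∈ {−4, ..., 4}. For each x_0, f_y(x_0, y) is a polynomial in y; find its integer roots y ∈ {−4, ..., 4}, then test f_x and f at those candidates.
  x = -4: f_y(-4, y) = 3*y**2 + 42*y + 72; vanishes at y ∈ {-2}. (-4, -2): f_x = -294 ≠ 0.
  x = -3: f_y(-3, y) = 3*y**2 + 38*y + 64; vanishes at y ∈ {-2}. (-3, -2): f_x = -216 ≠ 0.
  x = -2: f_y(-2, y) = 3*y**2 + 34*y + 56; vanishes at y ∈ {-2}. (-2, -2): f_x = -150 ≠ 0.
  x = -1: f_y(-1, y) = 3*y**2 + 30*y + 48; vanishes at y ∈ {-2}. (-1, -2): f_x = -96 ≠ 0.
  x = 0: f_y(0, y) = 3*y**2 + 26*y + 40; vanishes at y ∈ {-2}. (0, -2): f_x = -54 ≠ 0.
  x = 1: f_y(1, y) = 3*y**2 + 22*y + 32; vanishes at y ∈ {-2}. (1, -2): f_x = -24 ≠ 0.
  x = 2: f_y(2, y) = 3*y**2 + 18*y + 24; vanishes at y ∈ {-4, -2}. (2, -4): f_x = -14 ≠ 0; (2, -2): f_x = -6 ≠ 0.
  x = 3: f_y(3, y) = 3*y**2 + 14*y + 16; vanishes at y ∈ {-2}. (3, -2): f_x = 0, f = 0 — SINGULAR.
  x = 4: f_y(4, y) = 3*y**2 + 10*y + 8; vanishes at y ∈ {-2}. (4, -2): f_x = -6 ≠ 0.
Only singular point on the grid: (3, -2).
Classify: substitute x = 3 + u, y = -2 + v and expand: f = -2*u**3 - 2*u*v**2 + v**3 + v**2.
No constant or linear terms (consistent with a singular point). Quadratic part: v**2. Cubic part: -2*u**3 - 2*u*v**2 + v**3.
The quadratic part v**2 is a perfect square, so there is a single (double) tangent line v = 0, i.e. y = -2. Restricting the cubic part to that line (v = 0) leaves -2*u**3 ≠ 0, so f is not divisible by v and the branch is v² ≈ 2*u**3 to lowest order — this is a cusp.
Classification: cusp.


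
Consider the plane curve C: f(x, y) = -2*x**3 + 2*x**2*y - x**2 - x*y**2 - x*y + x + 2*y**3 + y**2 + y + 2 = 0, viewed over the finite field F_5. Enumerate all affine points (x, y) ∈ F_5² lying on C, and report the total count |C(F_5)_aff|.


Affine F_5-points: {(0, 4), (1, 0), (1, 2), (1, 3), (2, 2), (2, 3), (4, 1)}; count = 7.

For each of the 25 pairs (x, y) ∈ F_5², evaluate f(x, y) mod 5. Record the zeros.
  x = 0: [0↦2, 1↦1, 2↦4, 3↦3, 4↦0]  zeros at y ∈ {4}
  x = 1: [0↦0, 1↦4, 2↦0, 3↦0, 4↦1]  zeros at y ∈ {0, 2, 3}
  x = 2: [0↦4, 1↦2, 2↦0, 3↦0, 4↦4]  zeros at y ∈ {2, 3}
  x = 3: [0↦2, 1↦3, 2↦2, 3↦1, 4↦2]  zeros at y ∈ ∅
  x = 4: [0↦2, 1↦0, 2↦4, 3↦1, 4↦3]  zeros at y ∈ {1}
Collecting zeros: affine points = {(0, 4), (1, 0), (1, 2), (1, 3), (2, 2), (2, 3), (4, 1)}.
Total count |C(F_5)_aff| = 7.


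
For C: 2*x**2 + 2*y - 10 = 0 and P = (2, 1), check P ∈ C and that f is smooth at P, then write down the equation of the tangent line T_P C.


Tangent line at P: 8*x + 2*y - 18 = 0.

Step 1: f(2, 1) = 0, so P lies on C.
Step 2: partial derivatives
  f_x(x, y) = 4*x, f_y(x, y) = 2.
  f_x(P) = 8, f_y(P) = 2 (gradient nonzero, so P is smooth).
Step 3: tangent line at P: 8·(x − 2) + 2·(y − 1) = 0.
Expanding: 8*x + 2*y - 18 = 0.
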